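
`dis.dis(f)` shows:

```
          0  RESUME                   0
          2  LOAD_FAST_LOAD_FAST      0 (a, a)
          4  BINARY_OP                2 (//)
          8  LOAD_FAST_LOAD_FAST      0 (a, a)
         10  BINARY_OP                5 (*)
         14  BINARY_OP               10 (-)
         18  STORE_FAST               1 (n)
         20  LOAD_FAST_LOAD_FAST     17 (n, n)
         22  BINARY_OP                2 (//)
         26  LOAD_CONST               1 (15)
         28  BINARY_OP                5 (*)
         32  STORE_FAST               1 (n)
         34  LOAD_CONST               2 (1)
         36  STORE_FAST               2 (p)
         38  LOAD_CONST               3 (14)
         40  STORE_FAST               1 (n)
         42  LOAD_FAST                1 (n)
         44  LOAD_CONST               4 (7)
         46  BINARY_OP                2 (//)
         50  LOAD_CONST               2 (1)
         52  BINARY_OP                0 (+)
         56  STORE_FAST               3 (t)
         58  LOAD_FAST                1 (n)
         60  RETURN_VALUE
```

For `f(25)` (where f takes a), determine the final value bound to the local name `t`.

3

LOAD_FAST_LOAD_FAST a,a → push 25,25. Stack: [25, 25]
BINARY_OP // → 25 // 25 = 1. Stack: [1]
LOAD_FAST_LOAD_FAST a,a → push 25,25. Stack: [1, 25, 25]
BINARY_OP * → 25 * 25 = 625. Stack: [1, 625]
BINARY_OP - → 1 - 625 = -624. Stack: [-624]
STORE_FAST n → n=-624. Stack: []
LOAD_FAST_LOAD_FAST n,n → push -624,-624. Stack: [-624, -624]
BINARY_OP // → -624 // -624 = 1. Stack: [1]
LOAD_CONST → push 15. Stack: [1, 15]
BINARY_OP * → 1 * 15 = 15. Stack: [15]
STORE_FAST n → n=15. Stack: []
LOAD_CONST → push 1. Stack: [1]
STORE_FAST p → p=1. Stack: []
LOAD_CONST → push 14. Stack: [14]
STORE_FAST n → n=14. Stack: []
LOAD_FAST n → push 14. Stack: [14]
LOAD_CONST → push 7. Stack: [14, 7]
BINARY_OP // → 14 // 7 = 2. Stack: [2]
LOAD_CONST → push 1. Stack: [2, 1]
BINARY_OP + → 2 + 1 = 3. Stack: [3]
STORE_FAST t → t=3. Stack: []
LOAD_FAST n → push 14. Stack: [14]
RETURN_VALUE → return 14.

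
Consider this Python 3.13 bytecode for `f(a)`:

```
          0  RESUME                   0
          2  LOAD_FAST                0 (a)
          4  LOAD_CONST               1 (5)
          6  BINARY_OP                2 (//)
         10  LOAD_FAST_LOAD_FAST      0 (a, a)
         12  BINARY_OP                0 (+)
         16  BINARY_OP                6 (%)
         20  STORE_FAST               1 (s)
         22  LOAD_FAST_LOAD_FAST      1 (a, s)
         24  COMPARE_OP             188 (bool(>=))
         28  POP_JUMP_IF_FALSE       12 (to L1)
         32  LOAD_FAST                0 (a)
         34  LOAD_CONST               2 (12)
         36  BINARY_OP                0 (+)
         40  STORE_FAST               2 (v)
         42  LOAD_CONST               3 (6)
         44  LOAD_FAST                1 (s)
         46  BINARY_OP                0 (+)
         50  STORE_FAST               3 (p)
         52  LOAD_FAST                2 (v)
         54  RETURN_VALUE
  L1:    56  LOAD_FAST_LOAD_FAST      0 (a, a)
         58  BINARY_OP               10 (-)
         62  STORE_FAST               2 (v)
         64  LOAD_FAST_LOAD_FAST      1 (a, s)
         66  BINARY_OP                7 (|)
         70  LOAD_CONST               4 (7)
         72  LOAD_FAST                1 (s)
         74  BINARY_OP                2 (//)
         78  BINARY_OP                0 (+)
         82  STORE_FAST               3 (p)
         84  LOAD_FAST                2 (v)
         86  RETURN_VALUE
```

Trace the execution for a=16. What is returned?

28

LOAD_FAST a → push 16. Stack: [16]
LOAD_CONST → push 5. Stack: [16, 5]
BINARY_OP // → 16 // 5 = 3. Stack: [3]
LOAD_FAST_LOAD_FAST a,a → push 16,16. Stack: [3, 16, 16]
BINARY_OP + → 16 + 16 = 32. Stack: [3, 32]
BINARY_OP % → 3 % 32 = 3. Stack: [3]
STORE_FAST s → s=3. Stack: []
LOAD_FAST_LOAD_FAST a,s → push 16,3. Stack: [16, 3]
COMPARE_OP bool(>=) → 16 vs 3 = True. Stack: [True]
POP_JUMP_IF_FALSE → pop True; no jump. Stack: []
LOAD_FAST a → push 16. Stack: [16]
LOAD_CONST → push 12. Stack: [16, 12]
BINARY_OP + → 16 + 12 = 28. Stack: [28]
STORE_FAST v → v=28. Stack: []
LOAD_CONST → push 6. Stack: [6]
LOAD_FAST s → push 3. Stack: [6, 3]
BINARY_OP + → 6 + 3 = 9. Stack: [9]
STORE_FAST p → p=9. Stack: []
LOAD_FAST v → push 28. Stack: [28]
RETURN_VALUE → return 28.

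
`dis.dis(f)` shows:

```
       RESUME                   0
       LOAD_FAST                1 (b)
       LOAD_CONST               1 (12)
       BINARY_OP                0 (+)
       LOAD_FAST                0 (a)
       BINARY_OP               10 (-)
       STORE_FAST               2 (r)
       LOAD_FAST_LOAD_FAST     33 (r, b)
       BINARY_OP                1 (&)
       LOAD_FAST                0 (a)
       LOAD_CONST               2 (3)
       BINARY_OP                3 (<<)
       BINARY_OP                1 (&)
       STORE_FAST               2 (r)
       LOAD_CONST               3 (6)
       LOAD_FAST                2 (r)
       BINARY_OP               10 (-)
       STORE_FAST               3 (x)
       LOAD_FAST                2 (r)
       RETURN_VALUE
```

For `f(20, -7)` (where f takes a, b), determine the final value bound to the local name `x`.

-154

LOAD_FAST b → push -7. Stack: [-7]
LOAD_CONST → push 12. Stack: [-7, 12]
BINARY_OP + → -7 + 12 = 5. Stack: [5]
LOAD_FAST a → push 20. Stack: [5, 20]
BINARY_OP - → 5 - 20 = -15. Stack: [-15]
STORE_FAST r → r=-15. Stack: []
LOAD_FAST_LOAD_FAST r,b → push -15,-7. Stack: [-15, -7]
BINARY_OP & → -15 & -7 = -15. Stack: [-15]
LOAD_FAST a → push 20. Stack: [-15, 20]
LOAD_CONST → push 3. Stack: [-15, 20, 3]
BINARY_OP << → 20 << 3 = 160. Stack: [-15, 160]
BINARY_OP & → -15 & 160 = 160. Stack: [160]
STORE_FAST r → r=160. Stack: []
LOAD_CONST → push 6. Stack: [6]
LOAD_FAST r → push 160. Stack: [6, 160]
BINARY_OP - → 6 - 160 = -154. Stack: [-154]
STORE_FAST x → x=-154. Stack: []
LOAD_FAST r → push 160. Stack: [160]
RETURN_VALUE → return 160.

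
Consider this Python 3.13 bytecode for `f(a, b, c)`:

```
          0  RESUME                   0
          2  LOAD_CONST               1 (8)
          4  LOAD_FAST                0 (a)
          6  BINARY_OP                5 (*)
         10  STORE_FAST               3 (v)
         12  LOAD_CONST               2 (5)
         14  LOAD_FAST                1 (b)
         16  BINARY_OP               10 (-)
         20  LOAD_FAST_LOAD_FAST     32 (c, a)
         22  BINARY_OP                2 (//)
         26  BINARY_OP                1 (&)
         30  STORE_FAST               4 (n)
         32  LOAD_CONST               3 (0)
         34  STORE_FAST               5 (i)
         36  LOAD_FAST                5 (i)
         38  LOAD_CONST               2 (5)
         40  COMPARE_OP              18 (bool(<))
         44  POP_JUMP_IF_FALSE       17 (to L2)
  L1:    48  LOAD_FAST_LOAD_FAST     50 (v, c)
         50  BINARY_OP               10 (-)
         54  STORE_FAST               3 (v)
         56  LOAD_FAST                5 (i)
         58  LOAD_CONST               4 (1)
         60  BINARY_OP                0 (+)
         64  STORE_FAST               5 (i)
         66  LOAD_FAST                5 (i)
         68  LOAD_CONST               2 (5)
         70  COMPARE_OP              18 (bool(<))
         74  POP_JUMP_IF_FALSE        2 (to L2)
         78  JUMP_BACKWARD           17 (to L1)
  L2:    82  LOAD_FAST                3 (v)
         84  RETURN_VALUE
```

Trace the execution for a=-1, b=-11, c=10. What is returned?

-58

LOAD_CONST → push 8
LOAD_FAST a → push -1
BINARY_OP * → 8 * -1 = -8
STORE_FAST v → v=-8
LOAD_CONST → push 5
LOAD_FAST b → push -11
BINARY_OP - → 5 - -11 = 16
LOAD_FAST_LOAD_FAST c,a → push 10,-1
BINARY_OP // → 10 // -1 = -10
BINARY_OP & → 16 & -10 = 16
STORE_FAST n → n=16
LOAD_CONST → push 0
STORE_FAST i → i=0
LOAD_FAST i → push 0
LOAD_CONST → push 5
COMPARE_OP bool(<) → 0 vs 5 = True
POP_JUMP_IF_FALSE → pop True; no jump
LOAD_FAST_LOAD_FAST v,c → push -8,10
BINARY_OP - → -8 - 10 = -18
STORE_FAST v → v=-18
LOAD_FAST i → push 0
LOAD_CONST → push 1
BINARY_OP + → 0 + 1 = 1
STORE_FAST i → i=1
LOAD_FAST i → push 1
LOAD_CONST → push 5
COMPARE_OP bool(<) → 1 vs 5 = True
POP_JUMP_IF_FALSE → pop True; no jump
LOAD_FAST_LOAD_FAST v,c → push -18,10
BINARY_OP - → -18 - 10 = -28
STORE_FAST v → v=-28
LOAD_FAST i → push 1
LOAD_CONST → push 1
BINARY_OP + → 1 + 1 = 2
STORE_FAST i → i=2
LOAD_FAST i → push 2
LOAD_CONST → push 5
COMPARE_OP bool(<) → 2 vs 5 = True
POP_JUMP_IF_FALSE → pop True; no jump
LOAD_FAST_LOAD_FAST v,c → push -28,10
BINARY_OP - → -28 - 10 = -38
STORE_FAST v → v=-38
LOAD_FAST i → push 2
LOAD_CONST → push 1
BINARY_OP + → 2 + 1 = 3
STORE_FAST i → i=3
LOAD_FAST i → push 3
LOAD_CONST → push 5
COMPARE_OP bool(<) → 3 vs 5 = True
POP_JUMP_IF_FALSE → pop True; no jump
LOAD_FAST_LOAD_FAST v,c → push -38,10
BINARY_OP - → -38 - 10 = -48
STORE_FAST v → v=-48
LOAD_FAST i → push 3
LOAD_CONST → push 1
BINARY_OP + → 3 + 1 = 4
STORE_FAST i → i=4
LOAD_FAST i → push 4
LOAD_CONST → push 5
COMPARE_OP bool(<) → 4 vs 5 = True
POP_JUMP_IF_FALSE → pop True; no jump
LOAD_FAST_LOAD_FAST v,c → push -48,10
BINARY_OP - → -48 - 10 = -58
STORE_FAST v → v=-58
LOAD_FAST i → push 4
LOAD_CONST → push 1
BINARY_OP + → 4 + 1 = 5
STORE_FAST i → i=5
LOAD_FAST i → push 5
LOAD_CONST → push 5
COMPARE_OP bool(<) → 5 vs 5 = False
POP_JUMP_IF_FALSE → pop False; jump
LOAD_FAST v → push -58
RETURN_VALUE → return -58.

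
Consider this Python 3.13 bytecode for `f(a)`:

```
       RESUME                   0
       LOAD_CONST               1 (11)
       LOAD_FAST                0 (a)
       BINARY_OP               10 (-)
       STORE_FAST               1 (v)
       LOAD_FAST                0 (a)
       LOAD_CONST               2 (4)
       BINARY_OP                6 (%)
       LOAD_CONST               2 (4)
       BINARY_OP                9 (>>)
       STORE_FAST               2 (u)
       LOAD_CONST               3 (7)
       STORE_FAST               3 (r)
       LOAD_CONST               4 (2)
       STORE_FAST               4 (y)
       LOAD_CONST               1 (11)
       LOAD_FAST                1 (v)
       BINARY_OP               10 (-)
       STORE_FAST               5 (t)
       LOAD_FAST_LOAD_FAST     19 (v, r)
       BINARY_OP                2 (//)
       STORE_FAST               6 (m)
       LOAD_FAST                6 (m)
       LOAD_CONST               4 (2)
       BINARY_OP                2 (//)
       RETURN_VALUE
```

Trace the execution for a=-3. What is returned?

1

LOAD_CONST → push 11. Stack: [11]
LOAD_FAST a → push -3. Stack: [11, -3]
BINARY_OP - → 11 - -3 = 14. Stack: [14]
STORE_FAST v → v=14. Stack: []
LOAD_FAST a → push -3. Stack: [-3]
LOAD_CONST → push 4. Stack: [-3, 4]
BINARY_OP % → -3 % 4 = 1. Stack: [1]
LOAD_CONST → push 4. Stack: [1, 4]
BINARY_OP >> → 1 >> 4 = 0. Stack: [0]
STORE_FAST u → u=0. Stack: []
LOAD_CONST → push 7. Stack: [7]
STORE_FAST r → r=7. Stack: []
LOAD_CONST → push 2. Stack: [2]
STORE_FAST y → y=2. Stack: []
LOAD_CONST → push 11. Stack: [11]
LOAD_FAST v → push 14. Stack: [11, 14]
BINARY_OP - → 11 - 14 = -3. Stack: [-3]
STORE_FAST t → t=-3. Stack: []
LOAD_FAST_LOAD_FAST v,r → push 14,7. Stack: [14, 7]
BINARY_OP // → 14 // 7 = 2. Stack: [2]
STORE_FAST m → m=2. Stack: []
LOAD_FAST m → push 2. Stack: [2]
LOAD_CONST → push 2. Stack: [2, 2]
BINARY_OP // → 2 // 2 = 1. Stack: [1]
RETURN_VALUE → return 1.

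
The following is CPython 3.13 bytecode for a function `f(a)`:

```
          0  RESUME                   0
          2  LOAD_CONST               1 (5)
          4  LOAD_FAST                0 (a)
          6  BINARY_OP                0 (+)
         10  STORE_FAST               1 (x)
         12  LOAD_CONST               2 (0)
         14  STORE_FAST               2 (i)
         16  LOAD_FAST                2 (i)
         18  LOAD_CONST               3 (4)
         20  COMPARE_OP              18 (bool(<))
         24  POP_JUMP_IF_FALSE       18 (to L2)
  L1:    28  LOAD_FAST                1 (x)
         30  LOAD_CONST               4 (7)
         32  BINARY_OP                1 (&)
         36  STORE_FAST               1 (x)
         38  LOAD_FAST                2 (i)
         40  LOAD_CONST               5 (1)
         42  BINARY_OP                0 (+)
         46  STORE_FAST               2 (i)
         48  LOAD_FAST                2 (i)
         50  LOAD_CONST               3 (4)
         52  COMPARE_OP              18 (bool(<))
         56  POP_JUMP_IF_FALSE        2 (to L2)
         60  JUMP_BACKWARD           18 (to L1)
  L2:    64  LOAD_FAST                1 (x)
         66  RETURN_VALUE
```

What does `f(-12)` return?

1

LOAD_CONST → push 5. Stack: [5]
LOAD_FAST a → push -12. Stack: [5, -12]
BINARY_OP + → 5 + -12 = -7. Stack: [-7]
STORE_FAST x → x=-7. Stack: []
LOAD_CONST → push 0. Stack: [0]
STORE_FAST i → i=0. Stack: []
LOAD_FAST i → push 0. Stack: [0]
LOAD_CONST → push 4. Stack: [0, 4]
COMPARE_OP bool(<) → 0 vs 4 = True. Stack: [True]
POP_JUMP_IF_FALSE → pop True; no jump. Stack: []
LOAD_FAST x → push -7. Stack: [-7]
LOAD_CONST → push 7. Stack: [-7, 7]
BINARY_OP & → -7 & 7 = 1. Stack: [1]
STORE_FAST x → x=1. Stack: []
LOAD_FAST i → push 0. Stack: [0]
LOAD_CONST → push 1. Stack: [0, 1]
BINARY_OP + → 0 + 1 = 1. Stack: [1]
STORE_FAST i → i=1. Stack: []
LOAD_FAST i → push 1. Stack: [1]
LOAD_CONST → push 4. Stack: [1, 4]
COMPARE_OP bool(<) → 1 vs 4 = True. Stack: [True]
POP_JUMP_IF_FALSE → pop True; no jump. Stack: []
LOAD_FAST x → push 1. Stack: [1]
LOAD_CONST → push 7. Stack: [1, 7]
BINARY_OP & → 1 & 7 = 1. Stack: [1]
STORE_FAST x → x=1. Stack: []
LOAD_FAST i → push 1. Stack: [1]
LOAD_CONST → push 1. Stack: [1, 1]
BINARY_OP + → 1 + 1 = 2. Stack: [2]
STORE_FAST i → i=2. Stack: []
LOAD_FAST i → push 2. Stack: [2]
LOAD_CONST → push 4. Stack: [2, 4]
COMPARE_OP bool(<) → 2 vs 4 = True. Stack: [True]
POP_JUMP_IF_FALSE → pop True; no jump. Stack: []
LOAD_FAST x → push 1. Stack: [1]
LOAD_CONST → push 7. Stack: [1, 7]
BINARY_OP & → 1 & 7 = 1. Stack: [1]
STORE_FAST x → x=1. Stack: []
LOAD_FAST i → push 2. Stack: [2]
LOAD_CONST → push 1. Stack: [2, 1]
BINARY_OP + → 2 + 1 = 3. Stack: [3]
STORE_FAST i → i=3. Stack: []
LOAD_FAST i → push 3. Stack: [3]
LOAD_CONST → push 4. Stack: [3, 4]
COMPARE_OP bool(<) → 3 vs 4 = True. Stack: [True]
POP_JUMP_IF_FALSE → pop True; no jump. Stack: []
LOAD_FAST x → push 1. Stack: [1]
LOAD_CONST → push 7. Stack: [1, 7]
BINARY_OP & → 1 & 7 = 1. Stack: [1]
STORE_FAST x → x=1. Stack: []
LOAD_FAST i → push 3. Stack: [3]
LOAD_CONST → push 1. Stack: [3, 1]
BINARY_OP + → 3 + 1 = 4. Stack: [4]
STORE_FAST i → i=4. Stack: []
LOAD_FAST i → push 4. Stack: [4]
LOAD_CONST → push 4. Stack: [4, 4]
COMPARE_OP bool(<) → 4 vs 4 = False. Stack: [False]
POP_JUMP_IF_FALSE → pop False; jump. Stack: []
LOAD_FAST x → push 1. Stack: [1]
RETURN_VALUE → return 1.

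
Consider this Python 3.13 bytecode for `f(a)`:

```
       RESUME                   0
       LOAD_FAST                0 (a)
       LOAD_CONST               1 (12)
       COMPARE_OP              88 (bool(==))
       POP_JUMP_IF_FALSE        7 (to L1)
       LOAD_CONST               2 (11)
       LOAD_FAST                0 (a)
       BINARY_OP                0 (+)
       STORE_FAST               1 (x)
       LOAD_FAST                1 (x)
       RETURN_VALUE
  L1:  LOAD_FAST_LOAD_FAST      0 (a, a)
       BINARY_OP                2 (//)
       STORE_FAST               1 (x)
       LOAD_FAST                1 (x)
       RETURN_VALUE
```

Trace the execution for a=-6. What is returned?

LOAD_FAST a → push -6. Stack: [-6]
LOAD_CONST → push 12. Stack: [-6, 12]
COMPARE_OP bool(==) → -6 vs 12 = False. Stack: [False]
POP_JUMP_IF_FALSE → pop False; jump. Stack: []
LOAD_FAST_LOAD_FAST a,a → push -6,-6. Stack: [-6, -6]
BINARY_OP // → -6 // -6 = 1. Stack: [1]
STORE_FAST x → x=1. Stack: []
LOAD_FAST x → push 1. Stack: [1]
RETURN_VALUE → return 1.

1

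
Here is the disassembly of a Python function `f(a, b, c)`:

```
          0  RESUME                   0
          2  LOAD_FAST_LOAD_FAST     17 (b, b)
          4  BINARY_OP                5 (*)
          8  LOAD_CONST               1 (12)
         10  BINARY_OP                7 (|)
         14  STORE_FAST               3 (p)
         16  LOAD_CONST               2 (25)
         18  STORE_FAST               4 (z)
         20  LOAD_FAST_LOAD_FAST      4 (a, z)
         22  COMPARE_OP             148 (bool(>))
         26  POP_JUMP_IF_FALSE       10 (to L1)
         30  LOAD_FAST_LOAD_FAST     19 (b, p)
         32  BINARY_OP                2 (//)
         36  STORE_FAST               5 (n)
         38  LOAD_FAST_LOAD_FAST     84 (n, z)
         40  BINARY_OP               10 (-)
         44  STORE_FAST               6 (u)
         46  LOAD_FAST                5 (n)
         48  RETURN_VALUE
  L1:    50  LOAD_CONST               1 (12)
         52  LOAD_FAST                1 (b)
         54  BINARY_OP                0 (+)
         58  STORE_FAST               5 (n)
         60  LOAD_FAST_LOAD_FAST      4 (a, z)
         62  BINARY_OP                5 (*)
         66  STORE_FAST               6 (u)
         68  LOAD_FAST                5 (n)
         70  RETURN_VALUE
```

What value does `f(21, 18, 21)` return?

30

LOAD_FAST_LOAD_FAST b,b → push 18,18. Stack: [18, 18]
BINARY_OP * → 18 * 18 = 324. Stack: [324]
LOAD_CONST → push 12. Stack: [324, 12]
BINARY_OP | → 324 | 12 = 332. Stack: [332]
STORE_FAST p → p=332. Stack: []
LOAD_CONST → push 25. Stack: [25]
STORE_FAST z → z=25. Stack: []
LOAD_FAST_LOAD_FAST a,z → push 21,25. Stack: [21, 25]
COMPARE_OP bool(>) → 21 vs 25 = False. Stack: [False]
POP_JUMP_IF_FALSE → pop False; jump. Stack: []
LOAD_CONST → push 12. Stack: [12]
LOAD_FAST b → push 18. Stack: [12, 18]
BINARY_OP + → 12 + 18 = 30. Stack: [30]
STORE_FAST n → n=30. Stack: []
LOAD_FAST_LOAD_FAST a,z → push 21,25. Stack: [21, 25]
BINARY_OP * → 21 * 25 = 525. Stack: [525]
STORE_FAST u → u=525. Stack: []
LOAD_FAST n → push 30. Stack: [30]
RETURN_VALUE → return 30.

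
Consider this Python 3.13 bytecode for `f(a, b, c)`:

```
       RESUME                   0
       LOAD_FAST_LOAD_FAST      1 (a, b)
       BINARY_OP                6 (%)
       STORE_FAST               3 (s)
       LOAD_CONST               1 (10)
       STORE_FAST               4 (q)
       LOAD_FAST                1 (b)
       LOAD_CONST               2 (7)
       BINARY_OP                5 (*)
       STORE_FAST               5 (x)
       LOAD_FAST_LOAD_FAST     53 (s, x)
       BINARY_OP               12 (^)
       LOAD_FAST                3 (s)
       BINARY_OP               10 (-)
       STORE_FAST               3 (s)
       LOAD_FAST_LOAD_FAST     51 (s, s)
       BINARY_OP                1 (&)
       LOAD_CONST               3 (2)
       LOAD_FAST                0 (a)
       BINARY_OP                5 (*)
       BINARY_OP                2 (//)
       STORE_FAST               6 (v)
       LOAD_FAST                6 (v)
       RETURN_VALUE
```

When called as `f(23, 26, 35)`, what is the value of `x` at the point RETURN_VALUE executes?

LOAD_FAST_LOAD_FAST a,b → push 23,26. Stack: [23, 26]
BINARY_OP % → 23 % 26 = 23. Stack: [23]
STORE_FAST s → s=23. Stack: []
LOAD_CONST → push 10. Stack: [10]
STORE_FAST q → q=10. Stack: []
LOAD_FAST b → push 26. Stack: [26]
LOAD_CONST → push 7. Stack: [26, 7]
BINARY_OP * → 26 * 7 = 182. Stack: [182]
STORE_FAST x → x=182. Stack: []
LOAD_FAST_LOAD_FAST s,x → push 23,182. Stack: [23, 182]
BINARY_OP ^ → 23 ^ 182 = 161. Stack: [161]
LOAD_FAST s → push 23. Stack: [161, 23]
BINARY_OP - → 161 - 23 = 138. Stack: [138]
STORE_FAST s → s=138. Stack: []
LOAD_FAST_LOAD_FAST s,s → push 138,138. Stack: [138, 138]
BINARY_OP & → 138 & 138 = 138. Stack: [138]
LOAD_CONST → push 2. Stack: [138, 2]
LOAD_FAST a → push 23. Stack: [138, 2, 23]
BINARY_OP * → 2 * 23 = 46. Stack: [138, 46]
BINARY_OP // → 138 // 46 = 3. Stack: [3]
STORE_FAST v → v=3. Stack: []
LOAD_FAST v → push 3. Stack: [3]
RETURN_VALUE → return 3.

182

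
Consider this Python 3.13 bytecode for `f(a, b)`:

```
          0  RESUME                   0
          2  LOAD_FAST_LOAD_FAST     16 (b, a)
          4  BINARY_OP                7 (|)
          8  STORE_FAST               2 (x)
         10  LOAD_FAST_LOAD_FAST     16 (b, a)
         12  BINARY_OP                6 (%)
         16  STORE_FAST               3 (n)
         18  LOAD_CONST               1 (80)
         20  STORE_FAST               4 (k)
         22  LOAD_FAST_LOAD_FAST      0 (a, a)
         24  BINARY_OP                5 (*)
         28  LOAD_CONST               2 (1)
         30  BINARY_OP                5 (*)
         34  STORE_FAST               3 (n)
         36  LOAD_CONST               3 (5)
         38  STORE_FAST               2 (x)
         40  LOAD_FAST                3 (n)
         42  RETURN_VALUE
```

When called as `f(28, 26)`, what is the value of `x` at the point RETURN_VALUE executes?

LOAD_FAST_LOAD_FAST b,a → push 26,28. Stack: [26, 28]
BINARY_OP | → 26 | 28 = 30. Stack: [30]
STORE_FAST x → x=30. Stack: []
LOAD_FAST_LOAD_FAST b,a → push 26,28. Stack: [26, 28]
BINARY_OP % → 26 % 28 = 26. Stack: [26]
STORE_FAST n → n=26. Stack: []
LOAD_CONST → push 80. Stack: [80]
STORE_FAST k → k=80. Stack: []
LOAD_FAST_LOAD_FAST a,a → push 28,28. Stack: [28, 28]
BINARY_OP * → 28 * 28 = 784. Stack: [784]
LOAD_CONST → push 1. Stack: [784, 1]
BINARY_OP * → 784 * 1 = 784. Stack: [784]
STORE_FAST n → n=784. Stack: []
LOAD_CONST → push 5. Stack: [5]
STORE_FAST x → x=5. Stack: []
LOAD_FAST n → push 784. Stack: [784]
RETURN_VALUE → return 784.

5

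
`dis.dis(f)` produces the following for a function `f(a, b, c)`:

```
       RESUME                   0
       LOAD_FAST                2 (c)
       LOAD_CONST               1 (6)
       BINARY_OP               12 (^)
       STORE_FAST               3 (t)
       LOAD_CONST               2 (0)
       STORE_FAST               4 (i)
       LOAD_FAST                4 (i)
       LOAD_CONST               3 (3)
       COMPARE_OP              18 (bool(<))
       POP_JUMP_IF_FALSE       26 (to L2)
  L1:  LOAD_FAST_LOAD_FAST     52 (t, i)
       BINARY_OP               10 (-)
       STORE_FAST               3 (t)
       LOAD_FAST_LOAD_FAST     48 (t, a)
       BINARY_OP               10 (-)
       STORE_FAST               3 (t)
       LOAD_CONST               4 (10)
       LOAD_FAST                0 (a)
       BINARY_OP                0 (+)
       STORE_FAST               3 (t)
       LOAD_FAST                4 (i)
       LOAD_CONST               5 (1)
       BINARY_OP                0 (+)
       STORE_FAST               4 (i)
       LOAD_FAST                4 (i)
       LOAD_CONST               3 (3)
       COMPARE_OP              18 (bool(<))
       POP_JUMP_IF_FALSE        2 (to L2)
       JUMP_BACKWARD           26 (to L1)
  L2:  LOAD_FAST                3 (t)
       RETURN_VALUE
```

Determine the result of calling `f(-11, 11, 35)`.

LOAD_FAST c → push 35
LOAD_CONST → push 6
BINARY_OP ^ → 35 ^ 6 = 37
STORE_FAST t → t=37
LOAD_CONST → push 0
STORE_FAST i → i=0
LOAD_FAST i → push 0
LOAD_CONST → push 3
COMPARE_OP bool(<) → 0 vs 3 = True
POP_JUMP_IF_FALSE → pop True; no jump
LOAD_FAST_LOAD_FAST t,i → push 37,0
BINARY_OP - → 37 - 0 = 37
STORE_FAST t → t=37
LOAD_FAST_LOAD_FAST t,a → push 37,-11
BINARY_OP - → 37 - -11 = 48
STORE_FAST t → t=48
LOAD_CONST → push 10
LOAD_FAST a → push -11
BINARY_OP + → 10 + -11 = -1
STORE_FAST t → t=-1
LOAD_FAST i → push 0
LOAD_CONST → push 1
BINARY_OP + → 0 + 1 = 1
STORE_FAST i → i=1
LOAD_FAST i → push 1
LOAD_CONST → push 3
COMPARE_OP bool(<) → 1 vs 3 = True
POP_JUMP_IF_FALSE → pop True; no jump
LOAD_FAST_LOAD_FAST t,i → push -1,1
BINARY_OP - → -1 - 1 = -2
STORE_FAST t → t=-2
LOAD_FAST_LOAD_FAST t,a → push -2,-11
BINARY_OP - → -2 - -11 = 9
STORE_FAST t → t=9
LOAD_CONST → push 10
LOAD_FAST a → push -11
BINARY_OP + → 10 + -11 = -1
STORE_FAST t → t=-1
LOAD_FAST i → push 1
LOAD_CONST → push 1
BINARY_OP + → 1 + 1 = 2
STORE_FAST i → i=2
LOAD_FAST i → push 2
LOAD_CONST → push 3
COMPARE_OP bool(<) → 2 vs 3 = True
POP_JUMP_IF_FALSE → pop True; no jump
LOAD_FAST_LOAD_FAST t,i → push -1,2
BINARY_OP - → -1 - 2 = -3
STORE_FAST t → t=-3
LOAD_FAST_LOAD_FAST t,a → push -3,-11
BINARY_OP - → -3 - -11 = 8
STORE_FAST t → t=8
LOAD_CONST → push 10
LOAD_FAST a → push -11
BINARY_OP + → 10 + -11 = -1
STORE_FAST t → t=-1
LOAD_FAST i → push 2
LOAD_CONST → push 1
BINARY_OP + → 2 + 1 = 3
STORE_FAST i → i=3
LOAD_FAST i → push 3
LOAD_CONST → push 3
COMPARE_OP bool(<) → 3 vs 3 = False
POP_JUMP_IF_FALSE → pop False; jump
LOAD_FAST t → push -1
RETURN_VALUE → return -1.

-1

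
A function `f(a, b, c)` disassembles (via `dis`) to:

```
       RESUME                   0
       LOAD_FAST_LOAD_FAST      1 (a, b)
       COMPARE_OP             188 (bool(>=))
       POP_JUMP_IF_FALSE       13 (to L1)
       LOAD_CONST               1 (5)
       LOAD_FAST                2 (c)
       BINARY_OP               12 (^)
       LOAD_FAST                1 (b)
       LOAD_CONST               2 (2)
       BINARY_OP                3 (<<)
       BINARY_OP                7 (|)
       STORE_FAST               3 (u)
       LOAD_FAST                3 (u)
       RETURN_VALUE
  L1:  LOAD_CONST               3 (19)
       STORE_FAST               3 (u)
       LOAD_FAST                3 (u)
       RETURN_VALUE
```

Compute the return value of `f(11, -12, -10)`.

-13

LOAD_FAST_LOAD_FAST a,b → push 11,-12. Stack: [11, -12]
COMPARE_OP bool(>=) → 11 vs -12 = True. Stack: [True]
POP_JUMP_IF_FALSE → pop True; no jump. Stack: []
LOAD_CONST → push 5. Stack: [5]
LOAD_FAST c → push -10. Stack: [5, -10]
BINARY_OP ^ → 5 ^ -10 = -13. Stack: [-13]
LOAD_FAST b → push -12. Stack: [-13, -12]
LOAD_CONST → push 2. Stack: [-13, -12, 2]
BINARY_OP << → -12 << 2 = -48. Stack: [-13, -48]
BINARY_OP | → -13 | -48 = -13. Stack: [-13]
STORE_FAST u → u=-13. Stack: []
LOAD_FAST u → push -13. Stack: [-13]
RETURN_VALUE → return -13.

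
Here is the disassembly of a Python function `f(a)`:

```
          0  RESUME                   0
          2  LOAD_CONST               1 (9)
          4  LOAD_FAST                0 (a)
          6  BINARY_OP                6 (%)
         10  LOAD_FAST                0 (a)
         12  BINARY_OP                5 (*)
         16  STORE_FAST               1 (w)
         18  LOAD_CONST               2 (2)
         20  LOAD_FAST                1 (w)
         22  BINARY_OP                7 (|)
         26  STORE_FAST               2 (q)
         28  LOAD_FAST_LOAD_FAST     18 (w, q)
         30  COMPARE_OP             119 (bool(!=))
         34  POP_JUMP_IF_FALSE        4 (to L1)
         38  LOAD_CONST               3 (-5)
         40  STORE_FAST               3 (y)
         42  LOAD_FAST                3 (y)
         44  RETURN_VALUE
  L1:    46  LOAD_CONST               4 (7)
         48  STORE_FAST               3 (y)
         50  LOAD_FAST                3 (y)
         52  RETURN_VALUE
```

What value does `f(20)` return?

-5

LOAD_CONST → push 9. Stack: [9]
LOAD_FAST a → push 20. Stack: [9, 20]
BINARY_OP % → 9 % 20 = 9. Stack: [9]
LOAD_FAST a → push 20. Stack: [9, 20]
BINARY_OP * → 9 * 20 = 180. Stack: [180]
STORE_FAST w → w=180. Stack: []
LOAD_CONST → push 2. Stack: [2]
LOAD_FAST w → push 180. Stack: [2, 180]
BINARY_OP | → 2 | 180 = 182. Stack: [182]
STORE_FAST q → q=182. Stack: []
LOAD_FAST_LOAD_FAST w,q → push 180,182. Stack: [180, 182]
COMPARE_OP bool(!=) → 180 vs 182 = True. Stack: [True]
POP_JUMP_IF_FALSE → pop True; no jump. Stack: []
LOAD_CONST → push -5. Stack: [-5]
STORE_FAST y → y=-5. Stack: []
LOAD_FAST y → push -5. Stack: [-5]
RETURN_VALUE → return -5.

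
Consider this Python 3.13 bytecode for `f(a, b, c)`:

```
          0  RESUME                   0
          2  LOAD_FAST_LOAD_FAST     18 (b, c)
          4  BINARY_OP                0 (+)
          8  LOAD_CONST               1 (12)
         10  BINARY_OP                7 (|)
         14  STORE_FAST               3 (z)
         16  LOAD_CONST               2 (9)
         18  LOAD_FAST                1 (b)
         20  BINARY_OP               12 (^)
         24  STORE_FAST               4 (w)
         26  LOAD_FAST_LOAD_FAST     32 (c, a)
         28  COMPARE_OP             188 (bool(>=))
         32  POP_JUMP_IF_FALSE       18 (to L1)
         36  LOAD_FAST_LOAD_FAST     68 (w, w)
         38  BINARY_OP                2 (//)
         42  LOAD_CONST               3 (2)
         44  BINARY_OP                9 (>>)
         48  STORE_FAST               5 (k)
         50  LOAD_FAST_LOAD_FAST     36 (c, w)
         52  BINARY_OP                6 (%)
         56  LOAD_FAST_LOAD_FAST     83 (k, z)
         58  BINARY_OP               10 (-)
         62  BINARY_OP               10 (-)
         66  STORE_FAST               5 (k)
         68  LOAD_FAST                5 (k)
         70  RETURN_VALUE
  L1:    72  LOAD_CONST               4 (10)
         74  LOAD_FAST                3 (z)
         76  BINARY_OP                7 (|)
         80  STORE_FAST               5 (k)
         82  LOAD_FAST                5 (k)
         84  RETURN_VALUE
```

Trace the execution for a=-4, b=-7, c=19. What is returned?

-1

LOAD_FAST_LOAD_FAST b,c → push -7,19. Stack: [-7, 19]
BINARY_OP + → -7 + 19 = 12. Stack: [12]
LOAD_CONST → push 12. Stack: [12, 12]
BINARY_OP | → 12 | 12 = 12. Stack: [12]
STORE_FAST z → z=12. Stack: []
LOAD_CONST → push 9. Stack: [9]
LOAD_FAST b → push -7. Stack: [9, -7]
BINARY_OP ^ → 9 ^ -7 = -16. Stack: [-16]
STORE_FAST w → w=-16. Stack: []
LOAD_FAST_LOAD_FAST c,a → push 19,-4. Stack: [19, -4]
COMPARE_OP bool(>=) → 19 vs -4 = True. Stack: [True]
POP_JUMP_IF_FALSE → pop True; no jump. Stack: []
LOAD_FAST_LOAD_FAST w,w → push -16,-16. Stack: [-16, -16]
BINARY_OP // → -16 // -16 = 1. Stack: [1]
LOAD_CONST → push 2. Stack: [1, 2]
BINARY_OP >> → 1 >> 2 = 0. Stack: [0]
STORE_FAST k → k=0. Stack: []
LOAD_FAST_LOAD_FAST c,w → push 19,-16. Stack: [19, -16]
BINARY_OP % → 19 % -16 = -13. Stack: [-13]
LOAD_FAST_LOAD_FAST k,z → push 0,12. Stack: [-13, 0, 12]
BINARY_OP - → 0 - 12 = -12. Stack: [-13, -12]
BINARY_OP - → -13 - -12 = -1. Stack: [-1]
STORE_FAST k → k=-1. Stack: []
LOAD_FAST k → push -1. Stack: [-1]
RETURN_VALUE → return -1.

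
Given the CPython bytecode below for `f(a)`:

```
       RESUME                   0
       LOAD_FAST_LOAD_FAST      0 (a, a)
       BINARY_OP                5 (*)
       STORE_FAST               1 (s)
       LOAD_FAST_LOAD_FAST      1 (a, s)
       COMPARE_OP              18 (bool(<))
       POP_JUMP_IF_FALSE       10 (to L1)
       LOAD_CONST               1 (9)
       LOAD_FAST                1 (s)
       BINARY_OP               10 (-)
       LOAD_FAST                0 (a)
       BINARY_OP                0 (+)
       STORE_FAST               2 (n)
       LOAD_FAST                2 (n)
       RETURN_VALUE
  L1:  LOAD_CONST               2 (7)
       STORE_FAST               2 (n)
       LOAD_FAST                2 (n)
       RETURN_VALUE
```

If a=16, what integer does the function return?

LOAD_FAST_LOAD_FAST a,a → push 16,16. Stack: [16, 16]
BINARY_OP * → 16 * 16 = 256. Stack: [256]
STORE_FAST s → s=256. Stack: []
LOAD_FAST_LOAD_FAST a,s → push 16,256. Stack: [16, 256]
COMPARE_OP bool(<) → 16 vs 256 = True. Stack: [True]
POP_JUMP_IF_FALSE → pop True; no jump. Stack: []
LOAD_CONST → push 9. Stack: [9]
LOAD_FAST s → push 256. Stack: [9, 256]
BINARY_OP - → 9 - 256 = -247. Stack: [-247]
LOAD_FAST a → push 16. Stack: [-247, 16]
BINARY_OP + → -247 + 16 = -231. Stack: [-231]
STORE_FAST n → n=-231. Stack: []
LOAD_FAST n → push -231. Stack: [-231]
RETURN_VALUE → return -231.

-231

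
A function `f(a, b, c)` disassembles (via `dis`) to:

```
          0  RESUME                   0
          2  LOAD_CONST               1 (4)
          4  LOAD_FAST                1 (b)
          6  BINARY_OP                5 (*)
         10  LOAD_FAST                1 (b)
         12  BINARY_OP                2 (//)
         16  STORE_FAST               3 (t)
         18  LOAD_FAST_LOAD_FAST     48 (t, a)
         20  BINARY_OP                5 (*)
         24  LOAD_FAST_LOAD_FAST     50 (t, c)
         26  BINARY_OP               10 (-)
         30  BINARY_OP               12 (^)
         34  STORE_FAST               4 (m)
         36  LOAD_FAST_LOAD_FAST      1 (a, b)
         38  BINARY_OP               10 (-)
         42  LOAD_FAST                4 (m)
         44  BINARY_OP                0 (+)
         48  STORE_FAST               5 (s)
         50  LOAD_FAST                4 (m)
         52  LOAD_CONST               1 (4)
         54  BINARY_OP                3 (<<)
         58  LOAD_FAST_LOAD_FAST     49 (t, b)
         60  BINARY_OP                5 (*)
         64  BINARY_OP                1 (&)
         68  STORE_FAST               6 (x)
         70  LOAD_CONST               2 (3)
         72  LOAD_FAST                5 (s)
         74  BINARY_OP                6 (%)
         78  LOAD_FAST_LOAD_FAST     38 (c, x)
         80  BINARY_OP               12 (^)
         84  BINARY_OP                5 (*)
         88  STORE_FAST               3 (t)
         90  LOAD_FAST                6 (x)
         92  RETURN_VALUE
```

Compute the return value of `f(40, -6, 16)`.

-2752

LOAD_CONST → push 4. Stack: [4]
LOAD_FAST b → push -6. Stack: [4, -6]
BINARY_OP * → 4 * -6 = -24. Stack: [-24]
LOAD_FAST b → push -6. Stack: [-24, -6]
BINARY_OP // → -24 // -6 = 4. Stack: [4]
STORE_FAST t → t=4. Stack: []
LOAD_FAST_LOAD_FAST t,a → push 4,40. Stack: [4, 40]
BINARY_OP * → 4 * 40 = 160. Stack: [160]
LOAD_FAST_LOAD_FAST t,c → push 4,16. Stack: [160, 4, 16]
BINARY_OP - → 4 - 16 = -12. Stack: [160, -12]
BINARY_OP ^ → 160 ^ -12 = -172. Stack: [-172]
STORE_FAST m → m=-172. Stack: []
LOAD_FAST_LOAD_FAST a,b → push 40,-6. Stack: [40, -6]
BINARY_OP - → 40 - -6 = 46. Stack: [46]
LOAD_FAST m → push -172. Stack: [46, -172]
BINARY_OP + → 46 + -172 = -126. Stack: [-126]
STORE_FAST s → s=-126. Stack: []
LOAD_FAST m → push -172. Stack: [-172]
LOAD_CONST → push 4. Stack: [-172, 4]
BINARY_OP << → -172 << 4 = -2752. Stack: [-2752]
LOAD_FAST_LOAD_FAST t,b → push 4,-6. Stack: [-2752, 4, -6]
BINARY_OP * → 4 * -6 = -24. Stack: [-2752, -24]
BINARY_OP & → -2752 & -24 = -2752. Stack: [-2752]
STORE_FAST x → x=-2752. Stack: []
LOAD_CONST → push 3. Stack: [3]
LOAD_FAST s → push -126. Stack: [3, -126]
BINARY_OP % → 3 % -126 = -123. Stack: [-123]
LOAD_FAST_LOAD_FAST c,x → push 16,-2752. Stack: [-123, 16, -2752]
BINARY_OP ^ → 16 ^ -2752 = -2736. Stack: [-123, -2736]
BINARY_OP * → -123 * -2736 = 336528. Stack: [336528]
STORE_FAST t → t=336528. Stack: []
LOAD_FAST x → push -2752. Stack: [-2752]
RETURN_VALUE → return -2752.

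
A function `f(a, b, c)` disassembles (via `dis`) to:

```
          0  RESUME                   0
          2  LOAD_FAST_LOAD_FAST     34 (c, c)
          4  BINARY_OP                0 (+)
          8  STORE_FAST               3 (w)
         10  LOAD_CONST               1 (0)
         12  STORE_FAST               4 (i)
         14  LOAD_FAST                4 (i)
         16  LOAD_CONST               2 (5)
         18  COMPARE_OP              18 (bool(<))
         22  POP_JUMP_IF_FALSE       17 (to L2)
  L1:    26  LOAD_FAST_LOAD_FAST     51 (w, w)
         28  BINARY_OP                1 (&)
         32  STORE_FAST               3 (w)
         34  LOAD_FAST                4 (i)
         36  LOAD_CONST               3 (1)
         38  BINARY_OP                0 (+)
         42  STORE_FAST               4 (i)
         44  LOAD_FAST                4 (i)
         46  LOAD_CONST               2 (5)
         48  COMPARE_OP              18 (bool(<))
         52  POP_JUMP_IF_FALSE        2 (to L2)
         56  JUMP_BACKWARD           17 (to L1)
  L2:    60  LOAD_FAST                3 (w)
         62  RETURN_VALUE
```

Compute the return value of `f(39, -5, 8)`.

16

LOAD_FAST_LOAD_FAST c,c → push 8,8
BINARY_OP + → 8 + 8 = 16
STORE_FAST w → w=16
LOAD_CONST → push 0
STORE_FAST i → i=0
LOAD_FAST i → push 0
LOAD_CONST → push 5
COMPARE_OP bool(<) → 0 vs 5 = True
POP_JUMP_IF_FALSE → pop True; no jump
LOAD_FAST_LOAD_FAST w,w → push 16,16
BINARY_OP & → 16 & 16 = 16
STORE_FAST w → w=16
LOAD_FAST i → push 0
LOAD_CONST → push 1
BINARY_OP + → 0 + 1 = 1
STORE_FAST i → i=1
LOAD_FAST i → push 1
LOAD_CONST → push 5
COMPARE_OP bool(<) → 1 vs 5 = True
POP_JUMP_IF_FALSE → pop True; no jump
LOAD_FAST_LOAD_FAST w,w → push 16,16
BINARY_OP & → 16 & 16 = 16
STORE_FAST w → w=16
LOAD_FAST i → push 1
LOAD_CONST → push 1
BINARY_OP + → 1 + 1 = 2
STORE_FAST i → i=2
LOAD_FAST i → push 2
LOAD_CONST → push 5
COMPARE_OP bool(<) → 2 vs 5 = True
POP_JUMP_IF_FALSE → pop True; no jump
LOAD_FAST_LOAD_FAST w,w → push 16,16
BINARY_OP & → 16 & 16 = 16
STORE_FAST w → w=16
LOAD_FAST i → push 2
LOAD_CONST → push 1
BINARY_OP + → 2 + 1 = 3
STORE_FAST i → i=3
LOAD_FAST i → push 3
LOAD_CONST → push 5
COMPARE_OP bool(<) → 3 vs 5 = True
POP_JUMP_IF_FALSE → pop True; no jump
LOAD_FAST_LOAD_FAST w,w → push 16,16
BINARY_OP & → 16 & 16 = 16
STORE_FAST w → w=16
LOAD_FAST i → push 3
LOAD_CONST → push 1
BINARY_OP + → 3 + 1 = 4
STORE_FAST i → i=4
LOAD_FAST i → push 4
LOAD_CONST → push 5
COMPARE_OP bool(<) → 4 vs 5 = True
POP_JUMP_IF_FALSE → pop True; no jump
LOAD_FAST_LOAD_FAST w,w → push 16,16
BINARY_OP & → 16 & 16 = 16
STORE_FAST w → w=16
LOAD_FAST i → push 4
LOAD_CONST → push 1
BINARY_OP + → 4 + 1 = 5
STORE_FAST i → i=5
LOAD_FAST i → push 5
LOAD_CONST → push 5
COMPARE_OP bool(<) → 5 vs 5 = False
POP_JUMP_IF_FALSE → pop False; jump
LOAD_FAST w → push 16
RETURN_VALUE → return 16.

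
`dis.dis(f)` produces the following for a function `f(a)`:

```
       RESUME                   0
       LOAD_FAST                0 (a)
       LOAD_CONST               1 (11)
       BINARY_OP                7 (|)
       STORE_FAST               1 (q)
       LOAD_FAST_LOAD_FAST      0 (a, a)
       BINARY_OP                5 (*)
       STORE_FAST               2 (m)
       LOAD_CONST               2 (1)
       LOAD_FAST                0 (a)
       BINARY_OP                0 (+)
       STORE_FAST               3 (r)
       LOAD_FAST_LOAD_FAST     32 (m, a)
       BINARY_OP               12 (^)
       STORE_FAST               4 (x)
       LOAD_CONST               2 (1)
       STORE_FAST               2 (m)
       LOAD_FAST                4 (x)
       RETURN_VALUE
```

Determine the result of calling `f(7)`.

54

LOAD_FAST a → push 7. Stack: [7]
LOAD_CONST → push 11. Stack: [7, 11]
BINARY_OP | → 7 | 11 = 15. Stack: [15]
STORE_FAST q → q=15. Stack: []
LOAD_FAST_LOAD_FAST a,a → push 7,7. Stack: [7, 7]
BINARY_OP * → 7 * 7 = 49. Stack: [49]
STORE_FAST m → m=49. Stack: []
LOAD_CONST → push 1. Stack: [1]
LOAD_FAST a → push 7. Stack: [1, 7]
BINARY_OP + → 1 + 7 = 8. Stack: [8]
STORE_FAST r → r=8. Stack: []
LOAD_FAST_LOAD_FAST m,a → push 49,7. Stack: [49, 7]
BINARY_OP ^ → 49 ^ 7 = 54. Stack: [54]
STORE_FAST x → x=54. Stack: []
LOAD_CONST → push 1. Stack: [1]
STORE_FAST m → m=1. Stack: []
LOAD_FAST x → push 54. Stack: [54]
RETURN_VALUE → return 54.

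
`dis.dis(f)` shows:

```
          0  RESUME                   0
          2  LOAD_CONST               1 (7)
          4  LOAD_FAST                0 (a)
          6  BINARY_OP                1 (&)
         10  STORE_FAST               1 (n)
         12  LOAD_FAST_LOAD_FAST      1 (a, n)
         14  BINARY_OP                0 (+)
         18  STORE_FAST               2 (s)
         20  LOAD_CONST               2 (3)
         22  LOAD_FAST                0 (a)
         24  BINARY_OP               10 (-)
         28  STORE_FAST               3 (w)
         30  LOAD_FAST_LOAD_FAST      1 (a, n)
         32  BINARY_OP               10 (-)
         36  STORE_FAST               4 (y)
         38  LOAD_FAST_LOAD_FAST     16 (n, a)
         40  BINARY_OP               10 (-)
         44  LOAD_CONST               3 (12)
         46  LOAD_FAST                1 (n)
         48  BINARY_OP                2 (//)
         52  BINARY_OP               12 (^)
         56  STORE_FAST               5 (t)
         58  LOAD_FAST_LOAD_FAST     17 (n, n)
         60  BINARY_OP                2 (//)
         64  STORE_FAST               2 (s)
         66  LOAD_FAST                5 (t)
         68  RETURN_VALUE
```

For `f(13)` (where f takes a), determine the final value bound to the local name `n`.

LOAD_CONST → push 7. Stack: [7]
LOAD_FAST a → push 13. Stack: [7, 13]
BINARY_OP & → 7 & 13 = 5. Stack: [5]
STORE_FAST n → n=5. Stack: []
LOAD_FAST_LOAD_FAST a,n → push 13,5. Stack: [13, 5]
BINARY_OP + → 13 + 5 = 18. Stack: [18]
STORE_FAST s → s=18. Stack: []
LOAD_CONST → push 3. Stack: [3]
LOAD_FAST a → push 13. Stack: [3, 13]
BINARY_OP - → 3 - 13 = -10. Stack: [-10]
STORE_FAST w → w=-10. Stack: []
LOAD_FAST_LOAD_FAST a,n → push 13,5. Stack: [13, 5]
BINARY_OP - → 13 - 5 = 8. Stack: [8]
STORE_FAST y → y=8. Stack: []
LOAD_FAST_LOAD_FAST n,a → push 5,13. Stack: [5, 13]
BINARY_OP - → 5 - 13 = -8. Stack: [-8]
LOAD_CONST → push 12. Stack: [-8, 12]
LOAD_FAST n → push 5. Stack: [-8, 12, 5]
BINARY_OP // → 12 // 5 = 2. Stack: [-8, 2]
BINARY_OP ^ → -8 ^ 2 = -6. Stack: [-6]
STORE_FAST t → t=-6. Stack: []
LOAD_FAST_LOAD_FAST n,n → push 5,5. Stack: [5, 5]
BINARY_OP // → 5 // 5 = 1. Stack: [1]
STORE_FAST s → s=1. Stack: []
LOAD_FAST t → push -6. Stack: [-6]
RETURN_VALUE → return -6.

5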